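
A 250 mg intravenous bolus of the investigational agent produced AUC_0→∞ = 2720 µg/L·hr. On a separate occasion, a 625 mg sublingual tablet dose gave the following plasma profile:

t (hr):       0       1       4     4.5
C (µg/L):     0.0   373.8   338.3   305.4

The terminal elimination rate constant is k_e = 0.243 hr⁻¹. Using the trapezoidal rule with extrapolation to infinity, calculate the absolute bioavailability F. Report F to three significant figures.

Trapezoidal AUC_0→4.5 (sublingual tablet):
  [0→1]: (0.0+373.8)/2 × 1 = 186.9
  [1→4]: (373.8+338.3)/2 × 3 = 1068.15
  [4→4.5]: (338.3+305.4)/2 × 0.5 = 160.925
  Sum = 1415.975 µg/L·hr
Tail: C_last/k_e = 305.4/0.243 = 1256.790
AUC_0→∞ (sublingual tablet) = 1415.975 + 1256.790 = 2672.765 µg/L·hr
F = (AUC_ev/D_ev)/(AUC_iv/D_iv) = (2672.765/625)/(2720/250) = 4.276424/10.88 = 0.3931

F = 0.393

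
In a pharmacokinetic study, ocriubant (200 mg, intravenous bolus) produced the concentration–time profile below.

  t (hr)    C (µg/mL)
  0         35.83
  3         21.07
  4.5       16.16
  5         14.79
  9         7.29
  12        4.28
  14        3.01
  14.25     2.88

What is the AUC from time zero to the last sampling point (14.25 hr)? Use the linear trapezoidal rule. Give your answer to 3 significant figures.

AUC = 191 µg/mL·hr

Trapezoidal AUC_0→14.25:
  [0→3]: (35.83+21.07)/2 × 3 = 85.35
  [3→4.5]: (21.07+16.16)/2 × 1.5 = 27.9225
  [4.5→5]: (16.16+14.79)/2 × 0.5 = 7.7375
  [5→9]: (14.79+7.29)/2 × 4 = 44.16
  [9→12]: (7.29+4.28)/2 × 3 = 17.355
  [12→14]: (4.28+3.01)/2 × 2 = 7.29
  [14→14.25]: (3.01+2.88)/2 × 0.25 = 0.73625
  Sum = 190.55125 µg/mL·hr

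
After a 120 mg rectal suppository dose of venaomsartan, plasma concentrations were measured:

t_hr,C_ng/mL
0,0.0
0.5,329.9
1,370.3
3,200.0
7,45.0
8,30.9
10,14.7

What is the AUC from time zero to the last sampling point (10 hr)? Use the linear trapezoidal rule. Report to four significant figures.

AUC = 1401 ng/mL·hr

Trapezoidal AUC_0→10:
  [0→0.5]: (0.0+329.9)/2 × 0.5 = 82.475
  [0.5→1]: (329.9+370.3)/2 × 0.5 = 175.05
  [1→3]: (370.3+200.0)/2 × 2 = 570.3
  [3→7]: (200.0+45.0)/2 × 4 = 490.0
  [7→8]: (45.0+30.9)/2 × 1 = 37.95
  [8→10]: (30.9+14.7)/2 × 2 = 45.6
  Sum = 1401.375 ng/mL·hr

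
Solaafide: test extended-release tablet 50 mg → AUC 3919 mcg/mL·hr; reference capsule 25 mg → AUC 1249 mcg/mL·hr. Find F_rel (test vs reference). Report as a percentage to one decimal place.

F_rel = 156.9%

F_rel = (AUC_test/D_test) / (AUC_ref/D_ref)
      = (3919/50) / (1249/25)
      = 78.38 / 49.96 = 1.5689 = 156.89%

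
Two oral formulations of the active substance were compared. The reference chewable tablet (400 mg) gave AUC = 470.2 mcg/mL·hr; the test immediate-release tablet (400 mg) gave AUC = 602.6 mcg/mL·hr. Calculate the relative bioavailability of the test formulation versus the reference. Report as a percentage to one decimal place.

F_rel = 128.2%

F_rel = (AUC_test/D_test) / (AUC_ref/D_ref)
      = (602.6/400) / (470.2/400)
      = 1.5065 / 1.1755 = 1.2816 = 128.16%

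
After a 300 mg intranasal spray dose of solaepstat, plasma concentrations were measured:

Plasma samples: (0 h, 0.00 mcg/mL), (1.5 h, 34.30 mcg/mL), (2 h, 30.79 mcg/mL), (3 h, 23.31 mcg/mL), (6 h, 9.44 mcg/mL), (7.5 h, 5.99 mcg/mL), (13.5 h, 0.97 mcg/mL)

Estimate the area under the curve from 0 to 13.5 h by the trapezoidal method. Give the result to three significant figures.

AUC = 151 mcg/mL·h

Trapezoidal AUC_0→13.5:
  [0→1.5]: (0.00+34.30)/2 × 1.5 = 25.725
  [1.5→2]: (34.30+30.79)/2 × 0.5 = 16.2725
  [2→3]: (30.79+23.31)/2 × 1 = 27.05
  [3→6]: (23.31+9.44)/2 × 3 = 49.125
  [6→7.5]: (9.44+5.99)/2 × 1.5 = 11.5725
  [7.5→13.5]: (5.99+0.97)/2 × 6 = 20.88
  Sum = 150.625 mcg/mL·h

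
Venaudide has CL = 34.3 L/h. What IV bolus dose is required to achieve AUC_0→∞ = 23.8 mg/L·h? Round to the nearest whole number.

Dose_iv = CL × AUC_0→∞
     = 34.3 × 23.8 = 816.34 mg

Dose = 816 mg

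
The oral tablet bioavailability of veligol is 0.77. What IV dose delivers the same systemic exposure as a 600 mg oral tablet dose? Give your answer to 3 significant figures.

D_iv = 462 mg

Systemic exposure from an extravascular dose = F × D_ev, so the equivalent IV dose is F × D_ev.
D_iv = F × D_ev = 0.77 × 600 = 462 mg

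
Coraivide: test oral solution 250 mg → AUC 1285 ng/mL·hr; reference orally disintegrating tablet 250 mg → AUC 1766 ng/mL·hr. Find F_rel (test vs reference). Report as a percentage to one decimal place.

F_rel = (AUC_test/D_test) / (AUC_ref/D_ref)
      = (1285/250) / (1766/250)
      = 5.14 / 7.064 = 0.7276 = 72.76%

F_rel = 72.8%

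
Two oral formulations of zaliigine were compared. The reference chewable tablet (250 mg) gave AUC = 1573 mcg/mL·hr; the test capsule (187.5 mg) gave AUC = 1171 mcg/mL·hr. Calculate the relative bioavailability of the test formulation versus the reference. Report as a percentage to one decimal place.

F_rel = (AUC_test/D_test) / (AUC_ref/D_ref)
      = (1171/187.5) / (1573/250)
      = 6.24533 / 6.292 = 0.9926 = 99.26%

F_rel = 99.3%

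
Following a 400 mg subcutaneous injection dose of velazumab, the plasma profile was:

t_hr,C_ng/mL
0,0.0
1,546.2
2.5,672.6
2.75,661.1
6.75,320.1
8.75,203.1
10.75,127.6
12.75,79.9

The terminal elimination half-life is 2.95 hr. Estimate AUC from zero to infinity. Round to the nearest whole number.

AUC = 4718 ng/mL·hr

Trapezoidal AUC_0→12.75:
  [0→1]: (0.0+546.2)/2 × 1 = 273.1
  [1→2.5]: (546.2+672.6)/2 × 1.5 = 914.1
  [2.5→2.75]: (672.6+661.1)/2 × 0.25 = 166.7125
  [2.75→6.75]: (661.1+320.1)/2 × 4 = 1962.4
  [6.75→8.75]: (320.1+203.1)/2 × 2 = 523.2
  [8.75→10.75]: (203.1+127.6)/2 × 2 = 330.7
  [10.75→12.75]: (127.6+79.9)/2 × 2 = 207.5
  Sum = 4377.7125 ng/mL·hr
k_e = ln2 / t½ = 0.693147 / 2.95 = 0.2350 hr^-1
Extrapolated tail: C_last / k_e = 79.9 / 0.235 = 340.000
AUC_0→∞ = 4377.7125 + 340.000 = 4717.7125 ng/mL·hr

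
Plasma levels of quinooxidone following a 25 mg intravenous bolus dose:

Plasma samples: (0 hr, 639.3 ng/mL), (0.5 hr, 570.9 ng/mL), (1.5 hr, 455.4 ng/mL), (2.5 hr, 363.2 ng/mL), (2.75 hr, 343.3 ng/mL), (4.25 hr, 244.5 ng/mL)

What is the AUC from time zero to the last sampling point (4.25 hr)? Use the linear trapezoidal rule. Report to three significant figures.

Trapezoidal AUC_0→4.25:
  [0→0.5]: (639.3+570.9)/2 × 0.5 = 302.55
  [0.5→1.5]: (570.9+455.4)/2 × 1 = 513.15
  [1.5→2.5]: (455.4+363.2)/2 × 1 = 409.3
  [2.5→2.75]: (363.2+343.3)/2 × 0.25 = 88.3125
  [2.75→4.25]: (343.3+244.5)/2 × 1.5 = 440.85
  Sum = 1754.1625 ng/mL·hr

AUC = 1750 ng/mL·hr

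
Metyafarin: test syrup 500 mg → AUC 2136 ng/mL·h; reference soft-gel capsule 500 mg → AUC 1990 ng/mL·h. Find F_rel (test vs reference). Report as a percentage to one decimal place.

F_rel = 107.3%

F_rel = (AUC_test/D_test) / (AUC_ref/D_ref)
      = (2136/500) / (1990/500)
      = 4.272 / 3.98 = 1.0734 = 107.34%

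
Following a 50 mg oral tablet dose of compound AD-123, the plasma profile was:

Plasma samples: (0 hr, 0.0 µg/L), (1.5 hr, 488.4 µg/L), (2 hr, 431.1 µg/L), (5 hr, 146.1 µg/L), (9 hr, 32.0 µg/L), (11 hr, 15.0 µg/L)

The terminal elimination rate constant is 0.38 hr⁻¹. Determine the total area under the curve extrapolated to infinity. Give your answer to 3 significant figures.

AUC = 1900 µg/L·hr

Trapezoidal AUC_0→11:
  [0→1.5]: (0.0+488.4)/2 × 1.5 = 366.3
  [1.5→2]: (488.4+431.1)/2 × 0.5 = 229.875
  [2→5]: (431.1+146.1)/2 × 3 = 865.8
  [5→9]: (146.1+32.0)/2 × 4 = 356.2
  [9→11]: (32.0+15.0)/2 × 2 = 47.0
  Sum = 1865.175 µg/L·hr
Extrapolated tail: C_last / k_e = 15.0 / 0.38 = 39.474
AUC_0→∞ = 1865.175 + 39.474 = 1904.649 µg/L·hr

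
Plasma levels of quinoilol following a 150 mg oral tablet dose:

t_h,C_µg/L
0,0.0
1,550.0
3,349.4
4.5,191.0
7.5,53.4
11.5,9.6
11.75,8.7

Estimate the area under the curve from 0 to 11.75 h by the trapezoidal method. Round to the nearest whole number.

Trapezoidal AUC_0→11.75:
  [0→1]: (0.0+550.0)/2 × 1 = 275.0
  [1→3]: (550.0+349.4)/2 × 2 = 899.4
  [3→4.5]: (349.4+191.0)/2 × 1.5 = 405.3
  [4.5→7.5]: (191.0+53.4)/2 × 3 = 366.6
  [7.5→11.5]: (53.4+9.6)/2 × 4 = 126.0
  [11.5→11.75]: (9.6+8.7)/2 × 0.25 = 2.2875
  Sum = 2074.5875 µg/L·h

AUC = 2075 µg/L·h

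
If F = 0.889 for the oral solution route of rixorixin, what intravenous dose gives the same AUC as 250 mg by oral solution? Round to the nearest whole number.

Systemic exposure from an extravascular dose = F × D_ev, so the equivalent IV dose is F × D_ev.
D_iv = F × D_ev = 0.889 × 250 = 222.25 mg

D_iv = 222 mg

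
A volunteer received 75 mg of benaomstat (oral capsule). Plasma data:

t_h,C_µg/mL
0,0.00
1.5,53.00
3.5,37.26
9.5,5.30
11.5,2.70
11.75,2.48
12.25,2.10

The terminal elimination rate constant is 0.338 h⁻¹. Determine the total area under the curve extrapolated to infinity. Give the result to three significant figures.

AUC = 274 µg/mL·h

Trapezoidal AUC_0→12.25:
  [0→1.5]: (0.00+53.00)/2 × 1.5 = 39.75
  [1.5→3.5]: (53.00+37.26)/2 × 2 = 90.26
  [3.5→9.5]: (37.26+5.30)/2 × 6 = 127.68
  [9.5→11.5]: (5.30+2.70)/2 × 2 = 8.0
  [11.5→11.75]: (2.70+2.48)/2 × 0.25 = 0.6475
  [11.75→12.25]: (2.48+2.10)/2 × 0.5 = 1.145
  Sum = 267.4825 µg/mL·h
Extrapolated tail: C_last / k_e = 2.10 / 0.338 = 6.213
AUC_0→∞ = 267.4825 + 6.213 = 273.6955 µg/mL·h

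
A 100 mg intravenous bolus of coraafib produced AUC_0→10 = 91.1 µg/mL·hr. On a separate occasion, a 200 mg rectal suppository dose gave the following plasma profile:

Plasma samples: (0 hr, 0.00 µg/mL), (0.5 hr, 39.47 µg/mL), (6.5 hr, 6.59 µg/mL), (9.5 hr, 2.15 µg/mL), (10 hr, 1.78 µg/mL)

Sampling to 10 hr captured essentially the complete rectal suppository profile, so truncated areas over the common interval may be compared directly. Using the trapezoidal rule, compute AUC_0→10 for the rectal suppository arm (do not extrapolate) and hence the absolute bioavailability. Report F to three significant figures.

Trapezoidal AUC_0→10 (rectal suppository):
  [0→0.5]: (0.00+39.47)/2 × 0.5 = 9.8675
  [0.5→6.5]: (39.47+6.59)/2 × 6 = 138.18
  [6.5→9.5]: (6.59+2.15)/2 × 3 = 13.11
  [9.5→10]: (2.15+1.78)/2 × 0.5 = 0.9825
  Sum = 162.14 µg/mL·hr
F = (AUC_ev/D_ev)/(AUC_iv/D_iv) = (162.14/200)/(91.1/100) = 0.8107/0.911 = 0.8899

F = 0.890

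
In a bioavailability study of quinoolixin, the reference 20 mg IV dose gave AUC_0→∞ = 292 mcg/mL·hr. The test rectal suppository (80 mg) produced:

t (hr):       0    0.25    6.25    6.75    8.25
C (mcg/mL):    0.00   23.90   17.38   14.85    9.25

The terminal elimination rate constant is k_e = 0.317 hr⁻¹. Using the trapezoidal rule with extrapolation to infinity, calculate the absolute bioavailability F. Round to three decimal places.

F = 0.156

Trapezoidal AUC_0→8.25 (rectal suppository):
  [0→0.25]: (0.00+23.90)/2 × 0.25 = 2.9875
  [0.25→6.25]: (23.90+17.38)/2 × 6 = 123.84
  [6.25→6.75]: (17.38+14.85)/2 × 0.5 = 8.0575
  [6.75→8.25]: (14.85+9.25)/2 × 1.5 = 18.075
  Sum = 152.96 mcg/mL·hr
Tail: C_last/k_e = 9.25/0.317 = 29.180
AUC_0→∞ (rectal suppository) = 152.96 + 29.180 = 182.14 mcg/mL·hr
F = (AUC_ev/D_ev)/(AUC_iv/D_iv) = (182.14/80)/(292/20) = 2.27675/14.6 = 0.1559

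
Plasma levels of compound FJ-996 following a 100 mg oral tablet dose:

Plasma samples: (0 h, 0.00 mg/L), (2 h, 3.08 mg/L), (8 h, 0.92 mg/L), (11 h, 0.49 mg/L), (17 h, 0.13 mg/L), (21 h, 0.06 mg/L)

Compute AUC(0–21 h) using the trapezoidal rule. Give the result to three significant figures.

Trapezoidal AUC_0→21:
  [0→2]: (0.00+3.08)/2 × 2 = 3.08
  [2→8]: (3.08+0.92)/2 × 6 = 12.0
  [8→11]: (0.92+0.49)/2 × 3 = 2.115
  [11→17]: (0.49+0.13)/2 × 6 = 1.86
  [17→21]: (0.13+0.06)/2 × 4 = 0.38
  Sum = 19.435 mg/L·h

AUC = 19.4 mg/L·h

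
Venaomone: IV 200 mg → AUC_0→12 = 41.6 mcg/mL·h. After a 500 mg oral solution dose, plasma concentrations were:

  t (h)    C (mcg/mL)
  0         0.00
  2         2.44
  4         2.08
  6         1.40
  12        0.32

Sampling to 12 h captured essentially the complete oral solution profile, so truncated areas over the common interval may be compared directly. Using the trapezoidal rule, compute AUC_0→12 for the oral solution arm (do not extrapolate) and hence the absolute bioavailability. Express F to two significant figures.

F = 0.15

Trapezoidal AUC_0→12 (oral solution):
  [0→2]: (0.00+2.44)/2 × 2 = 2.44
  [2→4]: (2.44+2.08)/2 × 2 = 4.52
  [4→6]: (2.08+1.40)/2 × 2 = 3.48
  [6→12]: (1.40+0.32)/2 × 6 = 5.16
  Sum = 15.6 mcg/mL·h
F = (AUC_ev/D_ev)/(AUC_iv/D_iv) = (15.6/500)/(41.6/200) = 0.0312/0.208 = 0.1500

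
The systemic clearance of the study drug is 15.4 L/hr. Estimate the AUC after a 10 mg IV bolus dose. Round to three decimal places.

AUC_0→∞ = Dose_iv / CL
        = 10 / 15.4 = 0.649351 mg/L·hr

AUC = 0.649 mg/L·hr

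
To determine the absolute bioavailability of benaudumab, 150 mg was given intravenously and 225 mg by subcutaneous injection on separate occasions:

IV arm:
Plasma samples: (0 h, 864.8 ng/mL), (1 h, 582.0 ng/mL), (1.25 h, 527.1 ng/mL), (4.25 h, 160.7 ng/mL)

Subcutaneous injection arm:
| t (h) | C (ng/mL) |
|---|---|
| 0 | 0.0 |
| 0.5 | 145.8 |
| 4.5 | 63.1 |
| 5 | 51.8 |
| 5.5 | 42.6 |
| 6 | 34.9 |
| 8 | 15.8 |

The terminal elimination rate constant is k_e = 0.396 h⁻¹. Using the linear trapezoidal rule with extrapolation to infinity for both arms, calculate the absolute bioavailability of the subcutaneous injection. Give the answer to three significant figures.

Trapezoidal AUC_0→4.25 (IV):
  [0→1]: (864.8+582.0)/2 × 1 = 723.4
  [1→1.25]: (582.0+527.1)/2 × 0.25 = 138.6375
  [1.25→4.25]: (527.1+160.7)/2 × 3 = 1031.7
  Sum = 1893.7375 ng/mL·h
IV tail: 160.7/0.396 = 405.808; AUC_iv,0→∞ = 1893.7375 + 405.808 = 2299.5455 ng/mL·h
Trapezoidal AUC_0→8 (subcutaneous injection):
  [0→0.5]: (0.0+145.8)/2 × 0.5 = 36.45
  [0.5→4.5]: (145.8+63.1)/2 × 4 = 417.8
  [4.5→5]: (63.1+51.8)/2 × 0.5 = 28.725
  [5→5.5]: (51.8+42.6)/2 × 0.5 = 23.6
  [5.5→6]: (42.6+34.9)/2 × 0.5 = 19.375
  [6→8]: (34.9+15.8)/2 × 2 = 50.7
  Sum = 576.65 ng/mL·h
subcutaneous injection tail: 15.8/0.396 = 39.899; AUC_ev,0→∞ = 576.65 + 39.899 = 616.549 ng/mL·h
F = (AUC_ev/D_ev)/(AUC_iv/D_iv) = (616.549/225)/(2299.5455/150) = 2.74022/15.3303 = 0.1787

F = 0.179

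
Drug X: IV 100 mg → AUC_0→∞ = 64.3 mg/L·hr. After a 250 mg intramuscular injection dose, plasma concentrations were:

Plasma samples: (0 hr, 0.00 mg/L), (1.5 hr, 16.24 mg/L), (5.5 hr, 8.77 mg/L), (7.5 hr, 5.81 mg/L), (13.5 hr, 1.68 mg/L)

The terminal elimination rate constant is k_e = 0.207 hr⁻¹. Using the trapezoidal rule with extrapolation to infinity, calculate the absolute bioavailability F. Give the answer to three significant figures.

F = 0.668

Trapezoidal AUC_0→13.5 (intramuscular injection):
  [0→1.5]: (0.00+16.24)/2 × 1.5 = 12.18
  [1.5→5.5]: (16.24+8.77)/2 × 4 = 50.02
  [5.5→7.5]: (8.77+5.81)/2 × 2 = 14.58
  [7.5→13.5]: (5.81+1.68)/2 × 6 = 22.47
  Sum = 99.25 mg/L·hr
Tail: C_last/k_e = 1.68/0.207 = 8.116
AUC_0→∞ (intramuscular injection) = 99.25 + 8.116 = 107.366 mg/L·hr
F = (AUC_ev/D_ev)/(AUC_iv/D_iv) = (107.366/250)/(64.3/100) = 0.429464/0.643 = 0.6679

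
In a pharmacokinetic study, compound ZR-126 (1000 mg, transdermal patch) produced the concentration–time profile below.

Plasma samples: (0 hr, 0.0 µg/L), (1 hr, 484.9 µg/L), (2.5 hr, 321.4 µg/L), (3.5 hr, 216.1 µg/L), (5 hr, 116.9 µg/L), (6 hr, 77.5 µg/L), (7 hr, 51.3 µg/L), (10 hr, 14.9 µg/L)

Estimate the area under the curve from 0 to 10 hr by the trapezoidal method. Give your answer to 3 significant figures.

Trapezoidal AUC_0→10:
  [0→1]: (0.0+484.9)/2 × 1 = 242.45
  [1→2.5]: (484.9+321.4)/2 × 1.5 = 604.725
  [2.5→3.5]: (321.4+216.1)/2 × 1 = 268.75
  [3.5→5]: (216.1+116.9)/2 × 1.5 = 249.75
  [5→6]: (116.9+77.5)/2 × 1 = 97.2
  [6→7]: (77.5+51.3)/2 × 1 = 64.4
  [7→10]: (51.3+14.9)/2 × 3 = 99.3
  Sum = 1626.575 µg/L·hr

AUC = 1630 µg/L·hr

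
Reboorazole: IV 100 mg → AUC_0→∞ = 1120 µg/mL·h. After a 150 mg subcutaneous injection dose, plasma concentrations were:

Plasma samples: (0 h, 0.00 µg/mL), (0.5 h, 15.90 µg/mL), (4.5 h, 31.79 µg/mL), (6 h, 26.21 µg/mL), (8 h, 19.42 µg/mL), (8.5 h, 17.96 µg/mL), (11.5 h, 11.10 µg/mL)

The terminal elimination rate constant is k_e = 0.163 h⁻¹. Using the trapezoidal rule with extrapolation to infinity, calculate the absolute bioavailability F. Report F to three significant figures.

Trapezoidal AUC_0→11.5 (subcutaneous injection):
  [0→0.5]: (0.00+15.90)/2 × 0.5 = 3.975
  [0.5→4.5]: (15.90+31.79)/2 × 4 = 95.38
  [4.5→6]: (31.79+26.21)/2 × 1.5 = 43.5
  [6→8]: (26.21+19.42)/2 × 2 = 45.63
  [8→8.5]: (19.42+17.96)/2 × 0.5 = 9.345
  [8.5→11.5]: (17.96+11.10)/2 × 3 = 43.59
  Sum = 241.42 µg/mL·h
Tail: C_last/k_e = 11.10/0.163 = 68.098
AUC_0→∞ (subcutaneous injection) = 241.42 + 68.098 = 309.518 µg/mL·h
F = (AUC_ev/D_ev)/(AUC_iv/D_iv) = (309.518/150)/(1120/100) = 2.06345/11.2 = 0.1842

F = 0.184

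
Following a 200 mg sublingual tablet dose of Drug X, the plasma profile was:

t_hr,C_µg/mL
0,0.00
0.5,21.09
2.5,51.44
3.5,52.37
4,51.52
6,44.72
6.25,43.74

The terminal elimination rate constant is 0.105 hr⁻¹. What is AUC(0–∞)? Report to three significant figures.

Trapezoidal AUC_0→6.25:
  [0→0.5]: (0.00+21.09)/2 × 0.5 = 5.2725
  [0.5→2.5]: (21.09+51.44)/2 × 2 = 72.53
  [2.5→3.5]: (51.44+52.37)/2 × 1 = 51.905
  [3.5→4]: (52.37+51.52)/2 × 0.5 = 25.9725
  [4→6]: (51.52+44.72)/2 × 2 = 96.24
  [6→6.25]: (44.72+43.74)/2 × 0.25 = 11.0575
  Sum = 262.9775 µg/mL·hr
Extrapolated tail: C_last / k_e = 43.74 / 0.105 = 416.571
AUC_0→∞ = 262.9775 + 416.571 = 679.5485 µg/mL·hr

AUC = 680 µg/mL·hr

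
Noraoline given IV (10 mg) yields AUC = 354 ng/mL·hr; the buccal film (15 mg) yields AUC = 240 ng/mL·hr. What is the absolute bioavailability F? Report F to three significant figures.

F = (AUC_ev / D_ev) / (AUC_iv / D_iv)
  = (240/15) / (354/10)
  = 16 / 35.4 = 0.4520

F = 0.452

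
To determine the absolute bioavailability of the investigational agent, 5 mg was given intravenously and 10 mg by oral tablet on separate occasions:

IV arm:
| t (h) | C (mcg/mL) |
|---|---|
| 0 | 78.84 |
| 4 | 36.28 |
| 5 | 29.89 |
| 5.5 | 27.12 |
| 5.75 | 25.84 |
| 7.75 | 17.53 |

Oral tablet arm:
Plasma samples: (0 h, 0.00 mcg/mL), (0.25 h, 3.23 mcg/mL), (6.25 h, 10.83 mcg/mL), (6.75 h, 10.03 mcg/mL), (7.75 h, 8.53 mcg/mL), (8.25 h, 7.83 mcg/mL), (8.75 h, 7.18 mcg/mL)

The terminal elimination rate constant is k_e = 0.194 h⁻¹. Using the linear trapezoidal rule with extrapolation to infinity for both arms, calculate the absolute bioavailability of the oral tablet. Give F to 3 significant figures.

F = 0.122

Trapezoidal AUC_0→7.75 (IV):
  [0→4]: (78.84+36.28)/2 × 4 = 230.24
  [4→5]: (36.28+29.89)/2 × 1 = 33.085
  [5→5.5]: (29.89+27.12)/2 × 0.5 = 14.2525
  [5.5→5.75]: (27.12+25.84)/2 × 0.25 = 6.62
  [5.75→7.75]: (25.84+17.53)/2 × 2 = 43.37
  Sum = 327.5675 mcg/mL·h
IV tail: 17.53/0.194 = 90.361; AUC_iv,0→∞ = 327.5675 + 90.361 = 417.9285 mcg/mL·h
Trapezoidal AUC_0→8.75 (oral tablet):
  [0→0.25]: (0.00+3.23)/2 × 0.25 = 0.40375
  [0.25→6.25]: (3.23+10.83)/2 × 6 = 42.18
  [6.25→6.75]: (10.83+10.03)/2 × 0.5 = 5.215
  [6.75→7.75]: (10.03+8.53)/2 × 1 = 9.28
  [7.75→8.25]: (8.53+7.83)/2 × 0.5 = 4.09
  [8.25→8.75]: (7.83+7.18)/2 × 0.5 = 3.7525
  Sum = 64.92125 mcg/mL·h
oral tablet tail: 7.18/0.194 = 37.010; AUC_ev,0→∞ = 64.92125 + 37.010 = 101.93125 mcg/mL·h
F = (AUC_ev/D_ev)/(AUC_iv/D_iv) = (101.93125/10)/(417.9285/5) = 10.193125/83.5857 = 0.1219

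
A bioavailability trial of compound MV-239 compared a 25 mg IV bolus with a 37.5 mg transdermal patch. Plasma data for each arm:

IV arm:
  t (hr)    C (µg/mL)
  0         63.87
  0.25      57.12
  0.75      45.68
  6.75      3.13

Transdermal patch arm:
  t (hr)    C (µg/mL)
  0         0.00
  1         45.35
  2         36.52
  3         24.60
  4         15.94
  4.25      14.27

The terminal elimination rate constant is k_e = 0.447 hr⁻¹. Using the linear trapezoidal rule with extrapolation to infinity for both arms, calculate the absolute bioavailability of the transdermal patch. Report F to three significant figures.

F = 0.515

Trapezoidal AUC_0→6.75 (IV):
  [0→0.25]: (63.87+57.12)/2 × 0.25 = 15.12375
  [0.25→0.75]: (57.12+45.68)/2 × 0.5 = 25.7
  [0.75→6.75]: (45.68+3.13)/2 × 6 = 146.43
  Sum = 187.25375 µg/mL·hr
IV tail: 3.13/0.447 = 7.002; AUC_iv,0→∞ = 187.25375 + 7.002 = 194.25575 µg/mL·hr
Trapezoidal AUC_0→4.25 (transdermal patch):
  [0→1]: (0.00+45.35)/2 × 1 = 22.675
  [1→2]: (45.35+36.52)/2 × 1 = 40.935
  [2→3]: (36.52+24.60)/2 × 1 = 30.56
  [3→4]: (24.60+15.94)/2 × 1 = 20.27
  [4→4.25]: (15.94+14.27)/2 × 0.25 = 3.77625
  Sum = 118.21625 µg/mL·hr
transdermal patch tail: 14.27/0.447 = 31.924; AUC_ev,0→∞ = 118.21625 + 31.924 = 150.14025 µg/mL·hr
F = (AUC_ev/D_ev)/(AUC_iv/D_iv) = (150.14025/37.5)/(194.25575/25) = 4.00374/7.77023 = 0.5153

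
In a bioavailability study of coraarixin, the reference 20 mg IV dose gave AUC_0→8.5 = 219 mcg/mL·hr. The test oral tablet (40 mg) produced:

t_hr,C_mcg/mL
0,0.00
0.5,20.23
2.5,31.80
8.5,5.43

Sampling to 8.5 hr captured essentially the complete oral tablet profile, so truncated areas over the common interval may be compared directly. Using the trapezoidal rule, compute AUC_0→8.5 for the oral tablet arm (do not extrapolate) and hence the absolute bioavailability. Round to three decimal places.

Trapezoidal AUC_0→8.5 (oral tablet):
  [0→0.5]: (0.00+20.23)/2 × 0.5 = 5.0575
  [0.5→2.5]: (20.23+31.80)/2 × 2 = 52.03
  [2.5→8.5]: (31.80+5.43)/2 × 6 = 111.69
  Sum = 168.7775 mcg/mL·hr
F = (AUC_ev/D_ev)/(AUC_iv/D_iv) = (168.7775/40)/(219/20) = 4.2194375/10.95 = 0.3853

F = 0.385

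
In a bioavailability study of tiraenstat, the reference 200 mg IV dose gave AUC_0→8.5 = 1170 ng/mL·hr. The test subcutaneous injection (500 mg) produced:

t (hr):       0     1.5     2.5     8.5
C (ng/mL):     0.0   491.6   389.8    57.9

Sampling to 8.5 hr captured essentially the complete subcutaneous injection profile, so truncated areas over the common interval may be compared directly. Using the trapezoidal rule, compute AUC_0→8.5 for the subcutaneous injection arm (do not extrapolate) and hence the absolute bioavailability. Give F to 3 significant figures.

Trapezoidal AUC_0→8.5 (subcutaneous injection):
  [0→1.5]: (0.0+491.6)/2 × 1.5 = 368.7
  [1.5→2.5]: (491.6+389.8)/2 × 1 = 440.7
  [2.5→8.5]: (389.8+57.9)/2 × 6 = 1343.1
  Sum = 2152.5 ng/mL·hr
F = (AUC_ev/D_ev)/(AUC_iv/D_iv) = (2152.5/500)/(1170/200) = 4.305/5.85 = 0.7359

F = 0.736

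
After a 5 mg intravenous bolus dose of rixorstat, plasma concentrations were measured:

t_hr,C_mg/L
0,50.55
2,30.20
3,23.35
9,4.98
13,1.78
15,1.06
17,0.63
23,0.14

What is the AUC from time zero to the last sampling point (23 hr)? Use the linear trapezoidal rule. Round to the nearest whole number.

Trapezoidal AUC_0→23:
  [0→2]: (50.55+30.20)/2 × 2 = 80.75
  [2→3]: (30.20+23.35)/2 × 1 = 26.775
  [3→9]: (23.35+4.98)/2 × 6 = 84.99
  [9→13]: (4.98+1.78)/2 × 4 = 13.52
  [13→15]: (1.78+1.06)/2 × 2 = 2.84
  [15→17]: (1.06+0.63)/2 × 2 = 1.69
  [17→23]: (0.63+0.14)/2 × 6 = 2.31
  Sum = 212.875 mg/L·hr

AUC = 213 mg/L·hr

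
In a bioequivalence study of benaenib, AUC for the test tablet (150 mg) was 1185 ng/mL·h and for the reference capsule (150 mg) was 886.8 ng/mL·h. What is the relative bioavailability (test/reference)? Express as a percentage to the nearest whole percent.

F_rel = (AUC_test/D_test) / (AUC_ref/D_ref)
      = (1185/150) / (886.8/150)
      = 7.9 / 5.912 = 1.3363 = 133.63%

F_rel = 134%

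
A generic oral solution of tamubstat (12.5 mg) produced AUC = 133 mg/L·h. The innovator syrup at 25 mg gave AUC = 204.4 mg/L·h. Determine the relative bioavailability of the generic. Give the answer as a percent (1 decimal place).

F_rel = (AUC_test/D_test) / (AUC_ref/D_ref)
      = (133/12.5) / (204.4/25)
      = 10.64 / 8.176 = 1.3014 = 130.14%

F_rel = 130.1%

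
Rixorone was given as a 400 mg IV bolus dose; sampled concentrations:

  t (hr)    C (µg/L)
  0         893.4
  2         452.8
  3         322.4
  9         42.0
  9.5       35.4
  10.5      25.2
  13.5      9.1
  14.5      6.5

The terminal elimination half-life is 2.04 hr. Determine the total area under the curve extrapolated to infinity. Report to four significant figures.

Trapezoidal AUC_0→14.5:
  [0→2]: (893.4+452.8)/2 × 2 = 1346.2
  [2→3]: (452.8+322.4)/2 × 1 = 387.6
  [3→9]: (322.4+42.0)/2 × 6 = 1093.2
  [9→9.5]: (42.0+35.4)/2 × 0.5 = 19.35
  [9.5→10.5]: (35.4+25.2)/2 × 1 = 30.3
  [10.5→13.5]: (25.2+9.1)/2 × 3 = 51.45
  [13.5→14.5]: (9.1+6.5)/2 × 1 = 7.8
  Sum = 2935.9 µg/L·hr
k_e = ln2 / t½ = 0.693147 / 2.04 = 0.3398 hr^-1
Extrapolated tail: C_last / k_e = 6.5 / 0.3398 = 19.129
AUC_0→∞ = 2935.9 + 19.129 = 2955.029 µg/L·hr

AUC = 2955 µg/L·hr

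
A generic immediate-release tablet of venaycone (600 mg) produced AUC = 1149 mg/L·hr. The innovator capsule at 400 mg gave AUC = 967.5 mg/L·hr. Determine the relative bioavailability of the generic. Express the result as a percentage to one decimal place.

F_rel = (AUC_test/D_test) / (AUC_ref/D_ref)
      = (1149/600) / (967.5/400)
      = 1.915 / 2.41875 = 0.7917 = 79.17%

F_rel = 79.2%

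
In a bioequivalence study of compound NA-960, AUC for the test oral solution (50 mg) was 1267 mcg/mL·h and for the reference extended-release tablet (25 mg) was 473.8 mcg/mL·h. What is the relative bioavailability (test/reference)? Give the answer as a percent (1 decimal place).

F_rel = 133.7%

F_rel = (AUC_test/D_test) / (AUC_ref/D_ref)
      = (1267/50) / (473.8/25)
      = 25.34 / 18.952 = 1.3371 = 133.71%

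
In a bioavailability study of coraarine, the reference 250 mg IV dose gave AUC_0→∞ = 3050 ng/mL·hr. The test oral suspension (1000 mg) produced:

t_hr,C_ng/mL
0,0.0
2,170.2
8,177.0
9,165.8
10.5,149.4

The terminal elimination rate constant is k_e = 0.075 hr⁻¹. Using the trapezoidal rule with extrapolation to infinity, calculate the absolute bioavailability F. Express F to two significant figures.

F = 0.30

Trapezoidal AUC_0→10.5 (oral suspension):
  [0→2]: (0.0+170.2)/2 × 2 = 170.2
  [2→8]: (170.2+177.0)/2 × 6 = 1041.6
  [8→9]: (177.0+165.8)/2 × 1 = 171.4
  [9→10.5]: (165.8+149.4)/2 × 1.5 = 236.4
  Sum = 1619.6 ng/mL·hr
Tail: C_last/k_e = 149.4/0.075 = 1992.000
AUC_0→∞ (oral suspension) = 1619.6 + 1992.000 = 3611.6 ng/mL·hr
F = (AUC_ev/D_ev)/(AUC_iv/D_iv) = (3611.6/1000)/(3050/250) = 3.6116/12.2 = 0.2960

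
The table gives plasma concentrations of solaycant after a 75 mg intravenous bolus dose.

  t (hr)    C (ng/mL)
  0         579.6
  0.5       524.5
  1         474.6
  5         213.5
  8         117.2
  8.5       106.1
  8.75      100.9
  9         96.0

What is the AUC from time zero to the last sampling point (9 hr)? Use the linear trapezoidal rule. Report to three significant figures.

AUC = 2500 ng/mL·hr

Trapezoidal AUC_0→9:
  [0→0.5]: (579.6+524.5)/2 × 0.5 = 276.025
  [0.5→1]: (524.5+474.6)/2 × 0.5 = 249.775
  [1→5]: (474.6+213.5)/2 × 4 = 1376.2
  [5→8]: (213.5+117.2)/2 × 3 = 496.05
  [8→8.5]: (117.2+106.1)/2 × 0.5 = 55.825
  [8.5→8.75]: (106.1+100.9)/2 × 0.25 = 25.875
  [8.75→9]: (100.9+96.0)/2 × 0.25 = 24.6125
  Sum = 2504.3625 ng/mL·hr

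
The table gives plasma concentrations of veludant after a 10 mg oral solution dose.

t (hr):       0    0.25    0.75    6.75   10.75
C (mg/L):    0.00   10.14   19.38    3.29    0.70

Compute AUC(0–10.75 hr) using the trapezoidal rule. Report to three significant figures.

Trapezoidal AUC_0→10.75:
  [0→0.25]: (0.00+10.14)/2 × 0.25 = 1.2675
  [0.25→0.75]: (10.14+19.38)/2 × 0.5 = 7.38
  [0.75→6.75]: (19.38+3.29)/2 × 6 = 68.01
  [6.75→10.75]: (3.29+0.70)/2 × 4 = 7.98
  Sum = 84.6375 mg/L·hr

AUC = 84.6 mg/L·hr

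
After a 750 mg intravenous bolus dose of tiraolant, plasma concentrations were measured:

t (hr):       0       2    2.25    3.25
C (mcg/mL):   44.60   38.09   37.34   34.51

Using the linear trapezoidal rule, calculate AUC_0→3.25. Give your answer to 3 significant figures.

Trapezoidal AUC_0→3.25:
  [0→2]: (44.60+38.09)/2 × 2 = 82.69
  [2→2.25]: (38.09+37.34)/2 × 0.25 = 9.42875
  [2.25→3.25]: (37.34+34.51)/2 × 1 = 35.925
  Sum = 128.04375 mcg/mL·hr

AUC = 128 mcg/mL·hr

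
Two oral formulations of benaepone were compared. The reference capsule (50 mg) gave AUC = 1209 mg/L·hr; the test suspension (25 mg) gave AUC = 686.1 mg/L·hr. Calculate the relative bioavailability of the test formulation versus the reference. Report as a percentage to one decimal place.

F_rel = 113.5%

F_rel = (AUC_test/D_test) / (AUC_ref/D_ref)
      = (686.1/25) / (1209/50)
      = 27.444 / 24.18 = 1.1350 = 113.50%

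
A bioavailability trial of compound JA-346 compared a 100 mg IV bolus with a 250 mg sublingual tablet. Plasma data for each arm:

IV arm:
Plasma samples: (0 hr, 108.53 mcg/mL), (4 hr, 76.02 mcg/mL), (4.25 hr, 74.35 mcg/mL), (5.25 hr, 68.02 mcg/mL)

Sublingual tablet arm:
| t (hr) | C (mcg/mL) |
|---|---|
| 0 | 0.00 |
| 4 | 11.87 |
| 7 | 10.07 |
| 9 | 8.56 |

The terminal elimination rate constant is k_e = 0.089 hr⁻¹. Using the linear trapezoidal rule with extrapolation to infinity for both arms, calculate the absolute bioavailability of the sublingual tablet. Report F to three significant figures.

F = 0.0561

Trapezoidal AUC_0→5.25 (IV):
  [0→4]: (108.53+76.02)/2 × 4 = 369.1
  [4→4.25]: (76.02+74.35)/2 × 0.25 = 18.79625
  [4.25→5.25]: (74.35+68.02)/2 × 1 = 71.185
  Sum = 459.08125 mcg/mL·hr
IV tail: 68.02/0.089 = 764.270; AUC_iv,0→∞ = 459.08125 + 764.270 = 1223.35125 mcg/mL·hr
Trapezoidal AUC_0→9 (sublingual tablet):
  [0→4]: (0.00+11.87)/2 × 4 = 23.74
  [4→7]: (11.87+10.07)/2 × 3 = 32.91
  [7→9]: (10.07+8.56)/2 × 2 = 18.63
  Sum = 75.28 mcg/mL·hr
sublingual tablet tail: 8.56/0.089 = 96.180; AUC_ev,0→∞ = 75.28 + 96.180 = 171.46 mcg/mL·hr
F = (AUC_ev/D_ev)/(AUC_iv/D_iv) = (171.46/250)/(1223.35125/100) = 0.68584/12.2335 = 0.0561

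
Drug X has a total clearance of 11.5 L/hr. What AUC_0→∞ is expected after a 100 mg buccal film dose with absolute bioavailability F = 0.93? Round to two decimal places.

AUC_0→∞ = F × Dose / CL
        = 0.93 × 100 / 11.5 = 8.08696 mg/L·hr

AUC = 8.09 mg/L·hr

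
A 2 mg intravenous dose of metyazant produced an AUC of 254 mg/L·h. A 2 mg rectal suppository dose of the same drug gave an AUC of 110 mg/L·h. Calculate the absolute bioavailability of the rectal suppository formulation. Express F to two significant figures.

F = 0.43

F = (AUC_ev / D_ev) / (AUC_iv / D_iv)
  = (110/2) / (254/2)
  = 55 / 127 = 0.4331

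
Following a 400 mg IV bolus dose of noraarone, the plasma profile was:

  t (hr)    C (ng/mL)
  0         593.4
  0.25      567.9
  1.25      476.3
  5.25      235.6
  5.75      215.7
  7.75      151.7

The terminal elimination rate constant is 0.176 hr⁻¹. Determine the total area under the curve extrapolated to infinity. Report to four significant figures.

AUC = 3433 ng/mL·hr

Trapezoidal AUC_0→7.75:
  [0→0.25]: (593.4+567.9)/2 × 0.25 = 145.1625
  [0.25→1.25]: (567.9+476.3)/2 × 1 = 522.1
  [1.25→5.25]: (476.3+235.6)/2 × 4 = 1423.8
  [5.25→5.75]: (235.6+215.7)/2 × 0.5 = 112.825
  [5.75→7.75]: (215.7+151.7)/2 × 2 = 367.4
  Sum = 2571.2875 ng/mL·hr
Extrapolated tail: C_last / k_e = 151.7 / 0.176 = 861.932
AUC_0→∞ = 2571.2875 + 861.932 = 3433.2195 ng/mL·hr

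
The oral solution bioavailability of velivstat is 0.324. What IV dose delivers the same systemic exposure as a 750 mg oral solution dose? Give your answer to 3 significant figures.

D_iv = 243 mg

Systemic exposure from an extravascular dose = F × D_ev, so the equivalent IV dose is F × D_ev.
D_iv = F × D_ev = 0.324 × 750 = 243 mg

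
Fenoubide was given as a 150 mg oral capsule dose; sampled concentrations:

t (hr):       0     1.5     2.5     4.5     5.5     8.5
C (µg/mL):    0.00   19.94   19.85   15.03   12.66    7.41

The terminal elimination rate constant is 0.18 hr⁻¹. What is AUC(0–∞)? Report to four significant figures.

Trapezoidal AUC_0→8.5:
  [0→1.5]: (0.00+19.94)/2 × 1.5 = 14.955
  [1.5→2.5]: (19.94+19.85)/2 × 1 = 19.895
  [2.5→4.5]: (19.85+15.03)/2 × 2 = 34.88
  [4.5→5.5]: (15.03+12.66)/2 × 1 = 13.845
  [5.5→8.5]: (12.66+7.41)/2 × 3 = 30.105
  Sum = 113.68 µg/mL·hr
Extrapolated tail: C_last / k_e = 7.41 / 0.18 = 41.167
AUC_0→∞ = 113.68 + 41.167 = 154.847 µg/mL·hr

AUC = 154.8 µg/mL·hr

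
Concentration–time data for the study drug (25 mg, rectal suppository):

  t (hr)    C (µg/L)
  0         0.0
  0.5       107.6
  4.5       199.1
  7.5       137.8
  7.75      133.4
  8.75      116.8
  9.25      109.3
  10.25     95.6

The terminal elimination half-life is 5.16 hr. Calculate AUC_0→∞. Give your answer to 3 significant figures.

Trapezoidal AUC_0→10.25:
  [0→0.5]: (0.0+107.6)/2 × 0.5 = 26.9
  [0.5→4.5]: (107.6+199.1)/2 × 4 = 613.4
  [4.5→7.5]: (199.1+137.8)/2 × 3 = 505.35
  [7.5→7.75]: (137.8+133.4)/2 × 0.25 = 33.9
  [7.75→8.75]: (133.4+116.8)/2 × 1 = 125.1
  [8.75→9.25]: (116.8+109.3)/2 × 0.5 = 56.525
  [9.25→10.25]: (109.3+95.6)/2 × 1 = 102.45
  Sum = 1463.625 µg/L·hr
k_e = ln2 / t½ = 0.693147 / 5.16 = 0.1343 hr^-1
Extrapolated tail: C_last / k_e = 95.6 / 0.1343 = 711.839
AUC_0→∞ = 1463.625 + 711.839 = 2175.464 µg/L·hr

AUC = 2180 µg/L·hr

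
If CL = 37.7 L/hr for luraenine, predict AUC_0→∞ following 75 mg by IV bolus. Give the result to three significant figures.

AUC_0→∞ = Dose_iv / CL
        = 75 / 37.7 = 1.98939 mg/L·hr

AUC = 1.99 mg/L·hr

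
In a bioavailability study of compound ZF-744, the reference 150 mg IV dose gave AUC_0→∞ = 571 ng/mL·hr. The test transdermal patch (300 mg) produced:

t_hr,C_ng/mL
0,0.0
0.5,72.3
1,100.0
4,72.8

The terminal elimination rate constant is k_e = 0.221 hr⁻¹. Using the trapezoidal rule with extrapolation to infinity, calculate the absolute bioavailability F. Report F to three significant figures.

F = 0.569

Trapezoidal AUC_0→4 (transdermal patch):
  [0→0.5]: (0.0+72.3)/2 × 0.5 = 18.075
  [0.5→1]: (72.3+100.0)/2 × 0.5 = 43.075
  [1→4]: (100.0+72.8)/2 × 3 = 259.2
  Sum = 320.35 ng/mL·hr
Tail: C_last/k_e = 72.8/0.221 = 329.412
AUC_0→∞ (transdermal patch) = 320.35 + 329.412 = 649.762 ng/mL·hr
F = (AUC_ev/D_ev)/(AUC_iv/D_iv) = (649.762/300)/(571/150) = 2.16587/3.80667 = 0.5690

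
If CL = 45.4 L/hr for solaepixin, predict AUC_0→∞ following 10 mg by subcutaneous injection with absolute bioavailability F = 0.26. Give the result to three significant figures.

AUC_0→∞ = F × Dose / CL
        = 0.26 × 10 / 45.4 = 0.0572687 mg/L·hr

AUC = 0.0573 mg/L·hr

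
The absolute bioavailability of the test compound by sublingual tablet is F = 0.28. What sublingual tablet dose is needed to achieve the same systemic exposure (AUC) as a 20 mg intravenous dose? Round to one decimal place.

For equal systemic exposure: F × D_ev = D_iv
D_ev = D_iv / F = 20 / 0.28 = 71.4286 mg

D_sublingual = 71.4 mg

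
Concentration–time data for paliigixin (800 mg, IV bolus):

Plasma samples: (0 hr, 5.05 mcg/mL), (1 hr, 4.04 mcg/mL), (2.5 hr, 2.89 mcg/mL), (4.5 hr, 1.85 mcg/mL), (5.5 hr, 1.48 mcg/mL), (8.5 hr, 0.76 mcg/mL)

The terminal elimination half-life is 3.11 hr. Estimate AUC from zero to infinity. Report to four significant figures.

AUC = 22.92 mcg/mL·hr

Trapezoidal AUC_0→8.5:
  [0→1]: (5.05+4.04)/2 × 1 = 4.545
  [1→2.5]: (4.04+2.89)/2 × 1.5 = 5.1975
  [2.5→4.5]: (2.89+1.85)/2 × 2 = 4.74
  [4.5→5.5]: (1.85+1.48)/2 × 1 = 1.665
  [5.5→8.5]: (1.48+0.76)/2 × 3 = 3.36
  Sum = 19.5075 mcg/mL·hr
k_e = ln2 / t½ = 0.693147 / 3.11 = 0.2229 hr^-1
Extrapolated tail: C_last / k_e = 0.76 / 0.2229 = 3.410
AUC_0→∞ = 19.5075 + 3.410 = 22.9175 mcg/mL·hr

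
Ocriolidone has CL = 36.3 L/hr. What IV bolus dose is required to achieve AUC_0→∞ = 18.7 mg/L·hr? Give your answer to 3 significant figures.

Dose_iv = CL × AUC_0→∞
     = 36.3 × 18.7 = 678.81 mg

Dose = 679 mg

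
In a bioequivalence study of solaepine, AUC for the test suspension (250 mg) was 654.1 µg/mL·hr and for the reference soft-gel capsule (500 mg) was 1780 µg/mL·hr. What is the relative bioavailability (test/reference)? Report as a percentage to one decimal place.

F_rel = (AUC_test/D_test) / (AUC_ref/D_ref)
      = (654.1/250) / (1780/500)
      = 2.6164 / 3.56 = 0.7349 = 73.49%

F_rel = 73.5%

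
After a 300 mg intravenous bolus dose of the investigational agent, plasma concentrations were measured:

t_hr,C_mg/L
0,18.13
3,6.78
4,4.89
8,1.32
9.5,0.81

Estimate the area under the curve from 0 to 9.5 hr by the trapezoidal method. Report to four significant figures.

Trapezoidal AUC_0→9.5:
  [0→3]: (18.13+6.78)/2 × 3 = 37.365
  [3→4]: (6.78+4.89)/2 × 1 = 5.835
  [4→8]: (4.89+1.32)/2 × 4 = 12.42
  [8→9.5]: (1.32+0.81)/2 × 1.5 = 1.5975
  Sum = 57.2175 mg/L·hr

AUC = 57.22 mg/L·hr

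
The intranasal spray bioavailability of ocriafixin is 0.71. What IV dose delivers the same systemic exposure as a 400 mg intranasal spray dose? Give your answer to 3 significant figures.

D_iv = 284 mg

Systemic exposure from an extravascular dose = F × D_ev, so the equivalent IV dose is F × D_ev.
D_iv = F × D_ev = 0.71 × 400 = 284 mg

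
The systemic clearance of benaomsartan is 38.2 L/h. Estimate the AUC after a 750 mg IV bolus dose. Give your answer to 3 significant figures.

AUC = 19.6 mg/L·h

AUC_0→∞ = Dose_iv / CL
        = 750 / 38.2 = 19.6335 mg/L·h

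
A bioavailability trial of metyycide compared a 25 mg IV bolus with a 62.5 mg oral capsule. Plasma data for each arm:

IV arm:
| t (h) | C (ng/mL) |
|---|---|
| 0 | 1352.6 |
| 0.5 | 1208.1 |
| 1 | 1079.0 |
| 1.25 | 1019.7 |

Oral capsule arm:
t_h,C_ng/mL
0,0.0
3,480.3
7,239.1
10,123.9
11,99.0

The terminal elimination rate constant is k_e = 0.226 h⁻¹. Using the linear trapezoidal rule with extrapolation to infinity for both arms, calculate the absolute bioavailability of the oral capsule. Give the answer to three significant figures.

Trapezoidal AUC_0→1.25 (IV):
  [0→0.5]: (1352.6+1208.1)/2 × 0.5 = 640.175
  [0.5→1]: (1208.1+1079.0)/2 × 0.5 = 571.775
  [1→1.25]: (1079.0+1019.7)/2 × 0.25 = 262.3375
  Sum = 1474.2875 ng/mL·h
IV tail: 1019.7/0.226 = 4511.947; AUC_iv,0→∞ = 1474.2875 + 4511.947 = 5986.2345 ng/mL·h
Trapezoidal AUC_0→11 (oral capsule):
  [0→3]: (0.0+480.3)/2 × 3 = 720.45
  [3→7]: (480.3+239.1)/2 × 4 = 1438.8
  [7→10]: (239.1+123.9)/2 × 3 = 544.5
  [10→11]: (123.9+99.0)/2 × 1 = 111.45
  Sum = 2815.2 ng/mL·h
oral capsule tail: 99.0/0.226 = 438.053; AUC_ev,0→∞ = 2815.2 + 438.053 = 3253.253 ng/mL·h
F = (AUC_ev/D_ev)/(AUC_iv/D_iv) = (3253.253/62.5)/(5986.2345/25) = 52.052048/239.44938 = 0.2174

F = 0.217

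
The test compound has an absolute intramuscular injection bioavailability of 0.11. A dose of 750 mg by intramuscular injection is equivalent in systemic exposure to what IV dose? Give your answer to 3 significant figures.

D_iv = 82.5 mg

Systemic exposure from an extravascular dose = F × D_ev, so the equivalent IV dose is F × D_ev.
D_iv = F × D_ev = 0.11 × 750 = 82.5 mg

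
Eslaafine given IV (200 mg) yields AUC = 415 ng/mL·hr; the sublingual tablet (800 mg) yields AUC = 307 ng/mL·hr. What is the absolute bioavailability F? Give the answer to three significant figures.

F = 0.185

F = (AUC_ev / D_ev) / (AUC_iv / D_iv)
  = (307/800) / (415/200)
  = 0.38375 / 2.075 = 0.1849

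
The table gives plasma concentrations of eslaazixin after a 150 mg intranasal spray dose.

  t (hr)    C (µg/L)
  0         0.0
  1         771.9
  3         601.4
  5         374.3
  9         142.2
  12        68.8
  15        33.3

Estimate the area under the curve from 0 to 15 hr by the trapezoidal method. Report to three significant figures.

Trapezoidal AUC_0→15:
  [0→1]: (0.0+771.9)/2 × 1 = 385.95
  [1→3]: (771.9+601.4)/2 × 2 = 1373.3
  [3→5]: (601.4+374.3)/2 × 2 = 975.7
  [5→9]: (374.3+142.2)/2 × 4 = 1033.0
  [9→12]: (142.2+68.8)/2 × 3 = 316.5
  [12→15]: (68.8+33.3)/2 × 3 = 153.15
  Sum = 4237.6 µg/L·hr

AUC = 4240 µg/L·hr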